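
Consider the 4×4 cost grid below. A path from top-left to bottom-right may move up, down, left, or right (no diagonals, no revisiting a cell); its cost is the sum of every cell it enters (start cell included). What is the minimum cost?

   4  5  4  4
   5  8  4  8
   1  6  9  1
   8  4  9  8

Take r0c0 -> r0c1 -> r0c2 -> r0c3 -> r1c3 -> r2c3 -> r3c3 for a total of 4 + 5 + 4 + 4 + 8 + 1 + 8 = 34.

34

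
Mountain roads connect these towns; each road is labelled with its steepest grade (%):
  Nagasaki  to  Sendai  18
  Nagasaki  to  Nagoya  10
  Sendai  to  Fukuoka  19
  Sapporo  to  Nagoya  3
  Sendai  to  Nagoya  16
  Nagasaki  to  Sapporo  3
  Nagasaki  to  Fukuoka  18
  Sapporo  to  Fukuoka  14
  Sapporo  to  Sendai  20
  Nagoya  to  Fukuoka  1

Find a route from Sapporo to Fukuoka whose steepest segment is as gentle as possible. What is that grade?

Comparing a few candidate routes:
Sapporo -> Nagasaki -> Nagoya -> Fukuoka: max(3, 10, 1) = 10
Sapporo -> Nagoya -> Fukuoka: max(3, 1) = 3
Sapporo -> Fukuoka: max(14) = 14
Best route has worst link 3%.

3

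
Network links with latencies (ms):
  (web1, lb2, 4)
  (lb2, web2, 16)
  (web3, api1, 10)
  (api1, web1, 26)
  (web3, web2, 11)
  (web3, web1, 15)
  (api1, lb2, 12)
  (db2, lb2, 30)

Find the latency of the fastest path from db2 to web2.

Comparing a few candidate routes:
db2 - lb2 - api1 - web3 - web2: 30 + 12 + 10 + 11 = 63
db2 - lb2 - web2: 30 + 16 = 46
db2 - lb2 - web1 - web3 - web2: 30 + 4 + 15 + 11 = 60
Best route has total 46 ms.

46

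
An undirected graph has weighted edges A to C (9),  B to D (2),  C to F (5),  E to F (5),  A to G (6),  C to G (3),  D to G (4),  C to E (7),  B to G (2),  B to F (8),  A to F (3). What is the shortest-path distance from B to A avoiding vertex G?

Routes from B to A avoiding G:
B -> F -> A: 8 + 3 = 11
B -> F -> E -> C -> A: 8 + 5 + 7 + 9 = 29
B -> F -> C -> A: 8 + 5 + 9 = 22
Best route has total 11.

11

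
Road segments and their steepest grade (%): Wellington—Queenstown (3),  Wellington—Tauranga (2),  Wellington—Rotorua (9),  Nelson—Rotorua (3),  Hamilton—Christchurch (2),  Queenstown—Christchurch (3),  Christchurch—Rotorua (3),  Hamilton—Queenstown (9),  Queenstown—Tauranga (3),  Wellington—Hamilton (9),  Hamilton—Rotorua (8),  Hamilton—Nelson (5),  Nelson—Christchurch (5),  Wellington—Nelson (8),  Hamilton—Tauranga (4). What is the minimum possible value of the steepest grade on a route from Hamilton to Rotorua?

3

Comparing a few candidate routes:
Hamilton→Tauranga→Queenstown→Christchurch→Rotorua: max(4, 3, 3, 3) = 4
Hamilton→Christchurch→Rotorua: max(2, 3) = 3
Hamilton→Tauranga→Wellington→Queenstown→Christchurch→Rotorua: max(4, 2, 3, 3, 3) = 4
Hamilton→Christchurch→Nelson→Rotorua: max(2, 5, 3) = 5
The minimum achievable maximum is 3%.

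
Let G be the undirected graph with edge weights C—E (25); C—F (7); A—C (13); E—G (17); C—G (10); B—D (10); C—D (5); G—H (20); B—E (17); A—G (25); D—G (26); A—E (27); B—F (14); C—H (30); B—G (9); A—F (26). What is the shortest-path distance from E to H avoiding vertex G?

A few of the E→H routes:
E→B→F→C→H: 17 + 14 + 7 + 30 = 68
E→A→C→H: 27 + 13 + 30 = 70
E→C→H: 25 + 30 = 55
E→A→F→C→H: 27 + 26 + 7 + 30 = 90
E→B→D→C→H: 17 + 10 + 5 + 30 = 62
Shortest: 55.

55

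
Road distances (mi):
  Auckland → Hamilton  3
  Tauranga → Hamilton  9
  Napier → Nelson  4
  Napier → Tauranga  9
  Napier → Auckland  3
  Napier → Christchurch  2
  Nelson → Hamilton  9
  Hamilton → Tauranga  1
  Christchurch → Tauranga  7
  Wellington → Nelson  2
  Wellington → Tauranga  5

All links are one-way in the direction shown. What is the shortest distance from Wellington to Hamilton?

11

Routes from Wellington to Hamilton:
Wellington→Tauranga→Hamilton: 5 + 9 = 14
Wellington→Nelson→Hamilton: 2 + 9 = 11
The minimum is 11 mi.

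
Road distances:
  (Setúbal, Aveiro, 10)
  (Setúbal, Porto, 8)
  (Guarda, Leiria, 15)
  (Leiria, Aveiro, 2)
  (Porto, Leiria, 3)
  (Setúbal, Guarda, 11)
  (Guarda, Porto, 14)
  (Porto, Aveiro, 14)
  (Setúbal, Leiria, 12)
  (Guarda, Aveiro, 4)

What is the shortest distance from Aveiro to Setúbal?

Checking several routes:
Aveiro-Setúbal: 10
Aveiro-Leiria-Porto-Setúbal: 2 + 3 + 8 = 13
Aveiro-Guarda-Setúbal: 4 + 11 = 15
Aveiro-Leiria-Setúbal: 2 + 12 = 14
The minimum is 10.

10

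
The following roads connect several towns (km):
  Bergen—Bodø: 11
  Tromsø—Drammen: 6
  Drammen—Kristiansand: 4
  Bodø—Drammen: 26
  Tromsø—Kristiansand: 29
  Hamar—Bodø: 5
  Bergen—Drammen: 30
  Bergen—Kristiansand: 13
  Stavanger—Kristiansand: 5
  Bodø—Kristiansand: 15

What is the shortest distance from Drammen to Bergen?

A few of the Drammen→Bergen routes:
Drammen - Bergen: 30
Drammen - Kristiansand - Bergen: 4 + 13 = 17
Drammen - Kristiansand - Bodø - Bergen: 4 + 15 + 11 = 30
The minimum is 17 km.

17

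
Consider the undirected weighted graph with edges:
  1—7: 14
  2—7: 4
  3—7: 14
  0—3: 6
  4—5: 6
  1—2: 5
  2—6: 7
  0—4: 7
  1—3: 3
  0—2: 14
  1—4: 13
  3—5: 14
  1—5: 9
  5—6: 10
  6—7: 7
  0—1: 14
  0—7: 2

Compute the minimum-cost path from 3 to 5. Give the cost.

A few of the 3→5 routes:
3→0→7→6→5: 6 + 2 + 7 + 10 = 25
3→1→5: 3 + 9 = 12
3→1→4→5: 3 + 13 + 6 = 22
3→0→4→5: 6 + 7 + 6 = 19
3→1→2→6→5: 3 + 5 + 7 + 10 = 25
3→5: 14
Best route has total 12.

12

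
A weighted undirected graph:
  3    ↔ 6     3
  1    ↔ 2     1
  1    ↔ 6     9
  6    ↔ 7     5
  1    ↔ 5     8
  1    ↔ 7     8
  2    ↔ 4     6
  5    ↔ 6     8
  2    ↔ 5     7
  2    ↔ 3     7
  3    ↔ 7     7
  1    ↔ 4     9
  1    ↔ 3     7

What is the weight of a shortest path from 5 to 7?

13

Comparing a few candidate routes:
5 -> 6 -> 7: 8 + 5 = 13
5 -> 2 -> 1 -> 7: 7 + 1 + 8 = 16
5 -> 1 -> 7: 8 + 8 = 16
Shortest: 13.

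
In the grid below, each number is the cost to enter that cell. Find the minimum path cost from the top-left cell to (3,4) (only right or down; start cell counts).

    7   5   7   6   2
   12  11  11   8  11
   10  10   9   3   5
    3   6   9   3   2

41

Take (0,0) → (0,1) → (0,2) → (0,3) → (1,3) → (2,3) → (3,3) → (3,4) for a total of 7 + 5 + 7 + 6 + 8 + 3 + 3 + 2 = 41.
(Top row then right column would cost 45.)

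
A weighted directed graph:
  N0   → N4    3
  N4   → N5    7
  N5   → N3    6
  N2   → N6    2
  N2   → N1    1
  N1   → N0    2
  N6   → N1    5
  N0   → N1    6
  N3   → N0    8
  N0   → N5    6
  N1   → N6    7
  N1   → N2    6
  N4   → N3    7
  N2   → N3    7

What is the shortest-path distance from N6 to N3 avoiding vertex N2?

Candidate routes:
N6 → N1 → N0 → N4 → N3: 5 + 2 + 3 + 7 = 17
N6 → N1 → N0 → N4 → N5 → N3: 5 + 2 + 3 + 7 + 6 = 23
N6 → N1 → N0 → N5 → N3: 5 + 2 + 6 + 6 = 19
The minimum is 17.

17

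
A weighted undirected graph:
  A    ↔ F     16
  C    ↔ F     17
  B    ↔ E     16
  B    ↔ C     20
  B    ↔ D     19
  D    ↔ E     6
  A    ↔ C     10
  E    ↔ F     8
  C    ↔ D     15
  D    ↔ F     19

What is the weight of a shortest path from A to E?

24

Some routes from A to E:
A-C-F-E: 10 + 17 + 8 = 35
A-C-D-E: 10 + 15 + 6 = 31
A-F-E: 16 + 8 = 24
The minimum is 24.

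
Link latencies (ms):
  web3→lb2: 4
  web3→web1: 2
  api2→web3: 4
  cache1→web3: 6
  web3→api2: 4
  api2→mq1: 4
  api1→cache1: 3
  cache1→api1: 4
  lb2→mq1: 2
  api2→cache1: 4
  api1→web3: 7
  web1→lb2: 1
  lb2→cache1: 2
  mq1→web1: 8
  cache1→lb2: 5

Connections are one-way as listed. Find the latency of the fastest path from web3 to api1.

9

A few of the web3→api1 routes:
web3 - lb2 - cache1 - api1: 4 + 2 + 4 = 10
web3 - web1 - lb2 - cache1 - api1: 2 + 1 + 2 + 4 = 9
web3 - api2 - cache1 - api1: 4 + 4 + 4 = 12
Best route has total 9 ms.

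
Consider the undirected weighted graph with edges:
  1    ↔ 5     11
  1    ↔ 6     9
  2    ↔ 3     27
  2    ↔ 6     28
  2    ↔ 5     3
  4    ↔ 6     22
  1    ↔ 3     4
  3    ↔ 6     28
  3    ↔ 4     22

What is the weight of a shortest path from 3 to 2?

Comparing a few candidate routes:
3 -> 1 -> 5 -> 2: 4 + 11 + 3 = 18
3 -> 1 -> 6 -> 2: 4 + 9 + 28 = 41
3 -> 2: 27
3 -> 6 -> 1 -> 5 -> 2: 28 + 9 + 11 + 3 = 51
Shortest: 18.

18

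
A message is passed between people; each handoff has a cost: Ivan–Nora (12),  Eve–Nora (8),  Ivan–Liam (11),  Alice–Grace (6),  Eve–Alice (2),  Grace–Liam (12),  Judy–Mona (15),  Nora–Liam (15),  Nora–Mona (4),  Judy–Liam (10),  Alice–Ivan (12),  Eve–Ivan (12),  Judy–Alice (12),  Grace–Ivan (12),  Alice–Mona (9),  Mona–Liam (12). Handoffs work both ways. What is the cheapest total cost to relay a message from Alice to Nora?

10

A few of the Alice→Nora routes:
Alice→Judy→Mona→Nora: 12 + 15 + 4 = 31
Alice→Grace→Ivan→Nora: 6 + 12 + 12 = 30
Alice→Ivan→Nora: 12 + 12 = 24
Alice→Eve→Ivan→Nora: 2 + 12 + 12 = 26
Alice→Mona→Nora: 9 + 4 = 13
Alice→Eve→Nora: 2 + 8 = 10
The minimum is 10.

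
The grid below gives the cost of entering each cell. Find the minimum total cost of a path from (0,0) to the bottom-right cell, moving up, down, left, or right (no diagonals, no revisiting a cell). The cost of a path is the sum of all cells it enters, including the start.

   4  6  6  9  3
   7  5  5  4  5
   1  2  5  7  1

27

Take (0,0) → (1,0) → (2,0) → (2,1) → (2,2) → (2,3) → (2,4) for a total of 4 + 7 + 1 + 2 + 5 + 7 + 1 = 27.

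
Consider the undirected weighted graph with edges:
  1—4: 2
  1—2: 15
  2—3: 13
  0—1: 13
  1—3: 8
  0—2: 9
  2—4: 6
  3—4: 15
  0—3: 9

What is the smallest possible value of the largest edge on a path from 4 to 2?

Checking several routes:
4→1→3→0→2: max(2, 8, 9, 9) = 9
4→1→3→2: max(2, 8, 13) = 13
4→2: max(6) = 6
Best route has worst link 6.

6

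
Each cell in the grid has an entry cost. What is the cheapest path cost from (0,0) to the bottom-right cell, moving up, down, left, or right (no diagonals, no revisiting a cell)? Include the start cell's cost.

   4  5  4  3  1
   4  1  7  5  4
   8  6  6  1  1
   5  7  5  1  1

23

Path (0,0) (0,1) (0,2) (0,3) (0,4) (1,4) (2,4) (3,4): 4 + 5 + 4 + 3 + 1 + 4 + 1 + 1 = 23.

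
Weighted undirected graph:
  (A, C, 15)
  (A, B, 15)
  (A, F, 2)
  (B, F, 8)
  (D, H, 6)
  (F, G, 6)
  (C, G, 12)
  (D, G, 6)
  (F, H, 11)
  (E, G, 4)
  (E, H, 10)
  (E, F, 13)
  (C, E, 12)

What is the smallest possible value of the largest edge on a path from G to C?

A few of the G→C routes:
G - C: max(12) = 12
G - F - H - E - C: max(6, 11, 10, 12) = 12
G - D - H - E - C: max(6, 6, 10, 12) = 12
Best route has worst link 12.

12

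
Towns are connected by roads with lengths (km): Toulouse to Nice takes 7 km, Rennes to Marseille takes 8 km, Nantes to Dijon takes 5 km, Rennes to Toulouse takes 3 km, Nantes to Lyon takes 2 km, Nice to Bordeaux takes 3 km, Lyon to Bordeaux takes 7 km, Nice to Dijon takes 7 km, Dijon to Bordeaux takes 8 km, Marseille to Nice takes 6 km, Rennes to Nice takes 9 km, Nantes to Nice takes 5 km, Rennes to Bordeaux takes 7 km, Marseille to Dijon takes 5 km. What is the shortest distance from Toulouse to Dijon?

14

A few of the Toulouse→Dijon routes:
Toulouse → Nice → Bordeaux → Dijon: 7 + 3 + 8 = 18
Toulouse → Nice → Dijon: 7 + 7 = 14
Toulouse → Nice → Nantes → Dijon: 7 + 5 + 5 = 17
Toulouse → Nice → Marseille → Dijon: 7 + 6 + 5 = 18
Toulouse → Rennes → Marseille → Dijon: 3 + 8 + 5 = 16
The minimum is 14 km.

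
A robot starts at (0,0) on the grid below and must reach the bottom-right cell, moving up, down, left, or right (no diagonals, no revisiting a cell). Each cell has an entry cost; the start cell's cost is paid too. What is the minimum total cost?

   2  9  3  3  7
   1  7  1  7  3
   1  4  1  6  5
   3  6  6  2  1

Best path: r0c0 → r1c0 → r2c0 → r2c1 → r2c2 → r2c3 → r3c3 → r3c4
Cost: 2 + 1 + 1 + 4 + 1 + 6 + 2 + 1 = 18

18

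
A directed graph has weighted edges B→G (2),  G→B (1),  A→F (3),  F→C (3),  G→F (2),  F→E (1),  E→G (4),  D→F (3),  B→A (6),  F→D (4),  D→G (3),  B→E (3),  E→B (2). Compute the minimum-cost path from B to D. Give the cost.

8

Paths from B to D:
B → A → F → D: 6 + 3 + 4 = 13
B → E → G → F → D: 3 + 4 + 2 + 4 = 13
B → G → F → D: 2 + 2 + 4 = 8
The minimum is 8.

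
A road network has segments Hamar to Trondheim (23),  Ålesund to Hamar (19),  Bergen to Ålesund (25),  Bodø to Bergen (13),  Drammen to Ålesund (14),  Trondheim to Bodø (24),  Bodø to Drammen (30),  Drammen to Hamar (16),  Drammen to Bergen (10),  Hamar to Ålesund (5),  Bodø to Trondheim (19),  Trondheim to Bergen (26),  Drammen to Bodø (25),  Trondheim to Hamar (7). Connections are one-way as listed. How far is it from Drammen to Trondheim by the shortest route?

Some routes from Drammen to Trondheim:
Drammen → Bergen → Ålesund → Hamar → Trondheim: 10 + 25 + 19 + 23 = 77
Drammen → Hamar → Trondheim: 16 + 23 = 39
Drammen → Bodø → Trondheim: 25 + 19 = 44
Drammen → Ålesund → Hamar → Trondheim: 14 + 19 + 23 = 56
The minimum is 39 mi.

39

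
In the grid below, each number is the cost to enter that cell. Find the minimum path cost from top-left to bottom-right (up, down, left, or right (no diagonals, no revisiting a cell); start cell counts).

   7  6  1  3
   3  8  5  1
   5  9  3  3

Path [0,0]→[0,1]→[0,2]→[0,3]→[1,3]→[2,3]: 7 + 6 + 1 + 3 + 1 + 3 = 21.

21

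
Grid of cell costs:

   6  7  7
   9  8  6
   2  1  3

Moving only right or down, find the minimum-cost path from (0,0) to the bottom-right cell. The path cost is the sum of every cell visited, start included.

21

Path [0,0] -> [1,0] -> [2,0] -> [2,1] -> [2,2]: 6 + 9 + 2 + 1 + 3 = 21.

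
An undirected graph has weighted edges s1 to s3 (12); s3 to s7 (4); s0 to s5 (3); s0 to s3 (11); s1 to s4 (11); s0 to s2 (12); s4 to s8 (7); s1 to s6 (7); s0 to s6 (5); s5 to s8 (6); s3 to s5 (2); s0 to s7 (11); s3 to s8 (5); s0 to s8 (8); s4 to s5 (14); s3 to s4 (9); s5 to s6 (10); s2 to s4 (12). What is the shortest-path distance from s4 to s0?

Comparing a few candidate routes:
s4 - s8 - s0: 7 + 8 = 15
s4 - s3 - s5 - s0: 9 + 2 + 3 = 14
s4 - s8 - s3 - s5 - s0: 7 + 5 + 2 + 3 = 17
s4 - s8 - s5 - s0: 7 + 6 + 3 = 16
Best route has total 14.

14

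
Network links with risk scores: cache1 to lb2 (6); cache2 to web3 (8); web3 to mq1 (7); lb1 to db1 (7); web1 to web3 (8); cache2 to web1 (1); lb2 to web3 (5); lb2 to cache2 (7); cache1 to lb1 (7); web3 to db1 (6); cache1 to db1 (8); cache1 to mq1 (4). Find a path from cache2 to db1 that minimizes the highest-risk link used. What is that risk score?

Comparing a few candidate routes:
cache2-lb2-cache1-lb1-db1: max(7, 6, 7, 7) = 7
cache2-lb2-web3-mq1-cache1-lb1-db1: max(7, 5, 7, 4, 7, 7) = 7
cache2-lb2-cache1-mq1-web3-db1: max(7, 6, 4, 7, 6) = 7
cache2-lb2-web3-db1: max(7, 5, 6) = 7
Best route has worst link 7.

7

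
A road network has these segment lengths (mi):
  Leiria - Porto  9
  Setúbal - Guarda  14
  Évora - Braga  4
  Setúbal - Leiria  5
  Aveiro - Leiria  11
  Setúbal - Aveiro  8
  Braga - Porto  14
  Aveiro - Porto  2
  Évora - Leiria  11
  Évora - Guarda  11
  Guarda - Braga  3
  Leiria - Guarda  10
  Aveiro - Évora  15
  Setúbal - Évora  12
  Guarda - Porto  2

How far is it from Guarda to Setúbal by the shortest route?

12

Checking several routes:
Guarda-Porto-Aveiro-Setúbal: 2 + 2 + 8 = 12
Guarda-Leiria-Setúbal: 10 + 5 = 15
Guarda-Setúbal: 14
Guarda-Porto-Leiria-Setúbal: 2 + 9 + 5 = 16
Best route has total 12 mi.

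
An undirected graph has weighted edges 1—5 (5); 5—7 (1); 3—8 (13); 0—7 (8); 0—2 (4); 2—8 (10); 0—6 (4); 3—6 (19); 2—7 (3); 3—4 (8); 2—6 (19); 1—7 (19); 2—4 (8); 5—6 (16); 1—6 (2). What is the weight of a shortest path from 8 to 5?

Comparing a few candidate routes:
8-2-0-7-5: 10 + 4 + 8 + 1 = 23
8-3-4-2-7-5: 13 + 8 + 8 + 3 + 1 = 33
8-2-7-5: 10 + 3 + 1 = 14
8-2-7-0-6-1-5: 10 + 3 + 8 + 4 + 2 + 5 = 32
8-2-0-6-1-5: 10 + 4 + 4 + 2 + 5 = 25
Shortest: 14.

14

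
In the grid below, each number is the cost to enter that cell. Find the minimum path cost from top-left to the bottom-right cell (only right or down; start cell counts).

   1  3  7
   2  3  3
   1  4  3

11

Best path: r0c0 -> r1c0 -> r2c0 -> r2c1 -> r2c2
Cost: 1 + 2 + 1 + 4 + 3 = 11
(Top row then right column would cost 17.)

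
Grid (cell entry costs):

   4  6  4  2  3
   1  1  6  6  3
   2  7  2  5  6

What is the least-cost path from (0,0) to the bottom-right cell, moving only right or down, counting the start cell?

Cheapest: [0,0] -> [1,0] -> [1,1] -> [1,2] -> [2,2] -> [2,3] -> [2,4]
  4 + 1 + 1 + 6 + 2 + 5 + 6 = 25

25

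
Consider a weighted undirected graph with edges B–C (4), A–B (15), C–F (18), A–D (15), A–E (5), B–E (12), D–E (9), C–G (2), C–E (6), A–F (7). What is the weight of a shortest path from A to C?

11

A few of the A→C routes:
A→E→C: 5 + 6 = 11
A→E→B→C: 5 + 12 + 4 = 21
A→B→C: 15 + 4 = 19
Shortest: 11.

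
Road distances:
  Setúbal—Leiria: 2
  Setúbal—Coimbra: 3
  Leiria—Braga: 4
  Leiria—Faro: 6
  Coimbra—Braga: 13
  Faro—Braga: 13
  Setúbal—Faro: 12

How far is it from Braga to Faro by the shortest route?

Checking several routes:
Braga → Faro: 13
Braga → Leiria → Faro: 4 + 6 = 10
Braga → Coimbra → Setúbal → Leiria → Faro: 13 + 3 + 2 + 6 = 24
Braga → Leiria → Setúbal → Faro: 4 + 2 + 12 = 18
The minimum is 10.

10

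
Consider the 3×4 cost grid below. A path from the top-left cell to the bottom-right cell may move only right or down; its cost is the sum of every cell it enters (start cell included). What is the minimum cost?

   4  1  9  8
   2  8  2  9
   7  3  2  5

22

Cheapest: [0,0] [0,1] [1,1] [1,2] [2,2] [2,3]
  4 + 1 + 8 + 2 + 2 + 5 = 22
For comparison, the top-then-right route costs 36.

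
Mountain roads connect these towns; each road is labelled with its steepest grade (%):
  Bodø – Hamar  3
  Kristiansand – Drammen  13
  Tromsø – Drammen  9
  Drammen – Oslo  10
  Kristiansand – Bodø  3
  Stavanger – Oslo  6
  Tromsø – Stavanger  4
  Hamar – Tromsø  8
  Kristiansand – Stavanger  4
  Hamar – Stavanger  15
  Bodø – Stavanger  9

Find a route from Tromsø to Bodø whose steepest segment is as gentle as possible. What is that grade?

4

Checking several routes:
Tromsø-Drammen-Oslo-Stavanger-Kristiansand-Bodø: max(9, 10, 6, 4, 3) = 10
Tromsø-Drammen-Oslo-Stavanger-Bodø: max(9, 10, 6, 9) = 10
Tromsø-Stavanger-Bodø: max(4, 9) = 9
Tromsø-Stavanger-Kristiansand-Bodø: max(4, 4, 3) = 4
Tromsø-Hamar-Bodø: max(8, 3) = 8
Smallest bottleneck: 4%.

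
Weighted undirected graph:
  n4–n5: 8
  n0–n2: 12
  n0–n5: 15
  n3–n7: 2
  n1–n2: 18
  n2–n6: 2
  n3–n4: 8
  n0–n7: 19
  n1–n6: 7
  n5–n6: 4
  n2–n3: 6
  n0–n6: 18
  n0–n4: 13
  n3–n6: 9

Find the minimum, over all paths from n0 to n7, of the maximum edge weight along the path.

Checking several routes:
n0-n2-n6-n5-n4-n3-n7: max(12, 2, 4, 8, 8, 2) = 12
n0-n4-n5-n6-n2-n3-n7: max(13, 8, 4, 2, 6, 2) = 13
n0-n4-n5-n6-n3-n7: max(13, 8, 4, 9, 2) = 13
n0-n2-n6-n3-n7: max(12, 2, 9, 2) = 12
n0-n2-n3-n7: max(12, 6, 2) = 12
n0-n4-n3-n7: max(13, 8, 2) = 13
The minimum achievable maximum is 12.

12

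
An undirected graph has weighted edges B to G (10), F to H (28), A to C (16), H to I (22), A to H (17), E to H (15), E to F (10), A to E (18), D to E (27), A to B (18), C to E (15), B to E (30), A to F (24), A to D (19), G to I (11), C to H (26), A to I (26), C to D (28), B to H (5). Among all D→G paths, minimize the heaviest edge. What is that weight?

Checking several routes:
D→A→B→G: max(19, 18, 10) = 19
D→A→H→I→G: max(19, 17, 22, 11) = 22
D→A→E→H→B→G: max(19, 18, 15, 5, 10) = 19
D→A→C→E→H→I→G: max(19, 16, 15, 15, 22, 11) = 22
D→A→C→E→H→B→G: max(19, 16, 15, 15, 5, 10) = 19
D→A→H→B→G: max(19, 17, 5, 10) = 19
Best route has worst link 19.

19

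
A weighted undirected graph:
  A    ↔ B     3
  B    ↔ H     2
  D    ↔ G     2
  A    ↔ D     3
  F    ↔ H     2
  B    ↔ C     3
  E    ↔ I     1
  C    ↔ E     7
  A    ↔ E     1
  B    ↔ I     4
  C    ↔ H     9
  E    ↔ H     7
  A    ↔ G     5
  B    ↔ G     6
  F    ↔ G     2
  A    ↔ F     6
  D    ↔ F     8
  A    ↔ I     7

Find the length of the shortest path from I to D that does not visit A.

12

Checking several routes:
I -> E -> H -> F -> D: 1 + 7 + 2 + 8 = 18
I -> B -> H -> F -> G -> D: 4 + 2 + 2 + 2 + 2 = 12
I -> E -> H -> F -> G -> D: 1 + 7 + 2 + 2 + 2 = 14
I -> B -> H -> F -> D: 4 + 2 + 2 + 8 = 16
I -> B -> G -> D: 4 + 6 + 2 = 12
The minimum is 12.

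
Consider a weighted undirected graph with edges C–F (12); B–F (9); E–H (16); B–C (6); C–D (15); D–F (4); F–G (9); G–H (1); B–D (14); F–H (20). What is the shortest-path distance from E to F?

Routes from E to F:
E→H→G→F: 16 + 1 + 9 = 26
E→H→F: 16 + 20 = 36
The minimum is 26.

26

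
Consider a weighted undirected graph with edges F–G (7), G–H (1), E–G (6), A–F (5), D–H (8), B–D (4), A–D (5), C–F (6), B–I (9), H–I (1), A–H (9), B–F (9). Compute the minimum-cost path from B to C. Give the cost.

15

Comparing a few candidate routes:
B→D→A→H→G→F→C: 4 + 5 + 9 + 1 + 7 + 6 = 32
B→I→H→G→F→C: 9 + 1 + 1 + 7 + 6 = 24
B→D→A→F→C: 4 + 5 + 5 + 6 = 20
B→I→H→A→F→C: 9 + 1 + 9 + 5 + 6 = 30
B→F→C: 9 + 6 = 15
B→D→H→G→F→C: 4 + 8 + 1 + 7 + 6 = 26
Shortest: 15.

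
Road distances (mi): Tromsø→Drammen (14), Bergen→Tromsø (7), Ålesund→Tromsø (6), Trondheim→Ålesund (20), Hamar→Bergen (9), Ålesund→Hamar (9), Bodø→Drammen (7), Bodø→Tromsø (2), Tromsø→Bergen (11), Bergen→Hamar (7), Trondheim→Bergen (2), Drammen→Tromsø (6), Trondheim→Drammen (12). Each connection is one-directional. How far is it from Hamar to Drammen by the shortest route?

Candidate routes:
Hamar -> Bergen -> Tromsø -> Drammen: 9 + 7 + 14 = 30
Shortest: 30 mi.

30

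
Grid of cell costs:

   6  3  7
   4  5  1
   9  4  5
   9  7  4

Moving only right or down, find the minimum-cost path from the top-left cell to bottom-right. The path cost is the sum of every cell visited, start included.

24

One optimal route is (0,0) (0,1) (1,1) (1,2) (2,2) (3,2).
Its cost is 6 + 3 + 5 + 1 + 5 + 4 = 24.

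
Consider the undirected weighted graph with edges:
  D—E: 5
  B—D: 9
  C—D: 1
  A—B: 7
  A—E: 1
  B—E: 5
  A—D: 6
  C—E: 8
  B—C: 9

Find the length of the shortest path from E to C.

Comparing a few candidate routes:
E - B - C: 5 + 9 = 14
E - D - C: 5 + 1 = 6
E - C: 8
E - B - D - C: 5 + 9 + 1 = 15
E - A - D - C: 1 + 6 + 1 = 8
Shortest: 6.

6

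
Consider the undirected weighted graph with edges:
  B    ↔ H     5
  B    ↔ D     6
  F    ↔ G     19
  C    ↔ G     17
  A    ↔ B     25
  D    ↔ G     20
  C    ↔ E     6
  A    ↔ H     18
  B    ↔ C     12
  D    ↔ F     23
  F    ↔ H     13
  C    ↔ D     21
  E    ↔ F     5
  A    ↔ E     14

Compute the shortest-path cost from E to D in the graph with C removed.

28

Some routes from E to D avoiding C:
E-F-H-B-D: 5 + 13 + 5 + 6 = 29
E-A-B-D: 14 + 25 + 6 = 45
E-F-G-D: 5 + 19 + 20 = 44
E-F-D: 5 + 23 = 28
E-F-H-A-B-D: 5 + 13 + 18 + 25 + 6 = 67
E-A-H-B-D: 14 + 18 + 5 + 6 = 43
The minimum is 28.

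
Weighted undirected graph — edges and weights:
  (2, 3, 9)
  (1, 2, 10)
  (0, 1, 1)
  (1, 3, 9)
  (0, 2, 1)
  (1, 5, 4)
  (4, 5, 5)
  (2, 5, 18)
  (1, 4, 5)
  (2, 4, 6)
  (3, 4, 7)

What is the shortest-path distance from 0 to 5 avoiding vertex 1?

12

Candidate routes:
0→2→3→4→5: 1 + 9 + 7 + 5 = 22
0→2→4→5: 1 + 6 + 5 = 12
0→2→5: 1 + 18 = 19
The minimum is 12.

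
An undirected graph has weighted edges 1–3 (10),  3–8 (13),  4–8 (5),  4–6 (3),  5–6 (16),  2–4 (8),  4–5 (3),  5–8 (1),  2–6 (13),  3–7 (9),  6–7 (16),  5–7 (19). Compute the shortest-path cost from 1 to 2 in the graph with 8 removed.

Checking several routes:
1 - 3 - 7 - 6 - 2: 10 + 9 + 16 + 13 = 48
1 - 3 - 7 - 6 - 5 - 4 - 2: 10 + 9 + 16 + 16 + 3 + 8 = 62
1 - 3 - 7 - 5 - 4 - 2: 10 + 9 + 19 + 3 + 8 = 49
1 - 3 - 7 - 5 - 6 - 4 - 2: 10 + 9 + 19 + 16 + 3 + 8 = 65
1 - 3 - 7 - 6 - 4 - 2: 10 + 9 + 16 + 3 + 8 = 46
1 - 3 - 7 - 5 - 4 - 6 - 2: 10 + 9 + 19 + 3 + 3 + 13 = 57
Shortest: 46.

46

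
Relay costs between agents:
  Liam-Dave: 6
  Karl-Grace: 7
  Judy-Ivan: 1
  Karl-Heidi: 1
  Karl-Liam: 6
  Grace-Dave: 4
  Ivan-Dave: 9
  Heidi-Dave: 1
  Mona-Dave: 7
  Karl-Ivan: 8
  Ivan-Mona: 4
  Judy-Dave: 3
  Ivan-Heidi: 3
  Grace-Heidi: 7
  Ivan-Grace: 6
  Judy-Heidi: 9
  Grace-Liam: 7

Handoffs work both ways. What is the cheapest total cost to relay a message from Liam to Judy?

A few of the Liam→Judy routes:
Liam → Karl → Heidi → Dave → Judy: 6 + 1 + 1 + 3 = 11
Liam → Karl → Heidi → Ivan → Judy: 6 + 1 + 3 + 1 = 11
Liam → Dave → Judy: 6 + 3 = 9
Liam → Dave → Heidi → Ivan → Judy: 6 + 1 + 3 + 1 = 11
Best route has total 9.

9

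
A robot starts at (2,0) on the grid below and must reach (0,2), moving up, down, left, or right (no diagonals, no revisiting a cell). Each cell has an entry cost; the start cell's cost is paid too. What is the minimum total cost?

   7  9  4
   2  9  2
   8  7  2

23

Take (2,0)→(2,1)→(2,2)→(1,2)→(0,2) for a total of 8 + 7 + 2 + 2 + 4 = 23.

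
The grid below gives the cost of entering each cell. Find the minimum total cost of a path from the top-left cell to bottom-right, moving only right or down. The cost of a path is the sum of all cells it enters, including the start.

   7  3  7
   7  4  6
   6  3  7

24

Best path: (0,0) → (0,1) → (1,1) → (2,1) → (2,2)
Cost: 7 + 3 + 4 + 3 + 7 = 24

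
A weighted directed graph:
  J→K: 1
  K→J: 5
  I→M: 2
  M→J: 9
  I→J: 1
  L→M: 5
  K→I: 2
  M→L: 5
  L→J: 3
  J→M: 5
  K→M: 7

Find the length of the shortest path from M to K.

9

Routes from M to K:
M → J → K: 9 + 1 = 10
M → L → J → K: 5 + 3 + 1 = 9
The minimum is 9.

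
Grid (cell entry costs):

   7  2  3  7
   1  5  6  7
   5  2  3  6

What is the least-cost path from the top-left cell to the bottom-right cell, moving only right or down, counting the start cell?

Best path: [0,0]→[1,0]→[1,1]→[2,1]→[2,2]→[2,3]
Cost: 7 + 1 + 5 + 2 + 3 + 6 = 24
For comparison, the top-then-right route costs 32.

24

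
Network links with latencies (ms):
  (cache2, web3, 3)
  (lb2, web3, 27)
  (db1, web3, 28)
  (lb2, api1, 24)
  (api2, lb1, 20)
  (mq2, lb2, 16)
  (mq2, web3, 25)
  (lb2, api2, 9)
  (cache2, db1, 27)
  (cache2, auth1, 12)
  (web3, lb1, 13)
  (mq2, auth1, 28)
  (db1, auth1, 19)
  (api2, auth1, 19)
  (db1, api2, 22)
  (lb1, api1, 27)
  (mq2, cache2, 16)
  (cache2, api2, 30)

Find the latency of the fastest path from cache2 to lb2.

Comparing a few candidate routes:
cache2-web3-lb2: 3 + 27 = 30
cache2-web3-lb1-api2-lb2: 3 + 13 + 20 + 9 = 45
cache2-web3-mq2-lb2: 3 + 25 + 16 = 44
cache2-auth1-api2-lb2: 12 + 19 + 9 = 40
cache2-mq2-lb2: 16 + 16 = 32
cache2-api2-lb2: 30 + 9 = 39
The minimum is 30 ms.

30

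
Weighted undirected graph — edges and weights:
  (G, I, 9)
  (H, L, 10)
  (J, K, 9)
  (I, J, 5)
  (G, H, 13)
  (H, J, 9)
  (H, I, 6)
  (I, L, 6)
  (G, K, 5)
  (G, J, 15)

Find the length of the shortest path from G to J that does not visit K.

Some routes from G to J avoiding K:
G-I-H-J: 9 + 6 + 9 = 24
G-H-I-J: 13 + 6 + 5 = 24
G-J: 15
G-H-J: 13 + 9 = 22
G-I-J: 9 + 5 = 14
G-H-L-I-J: 13 + 10 + 6 + 5 = 34
Shortest: 14.

14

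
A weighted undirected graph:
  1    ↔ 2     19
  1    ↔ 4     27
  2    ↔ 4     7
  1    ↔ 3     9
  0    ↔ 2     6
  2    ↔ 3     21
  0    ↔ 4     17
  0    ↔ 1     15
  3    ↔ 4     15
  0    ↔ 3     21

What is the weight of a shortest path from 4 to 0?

Checking several routes:
4→3→0: 15 + 21 = 36
4→2→0: 7 + 6 = 13
4→0: 17
Shortest: 13.

13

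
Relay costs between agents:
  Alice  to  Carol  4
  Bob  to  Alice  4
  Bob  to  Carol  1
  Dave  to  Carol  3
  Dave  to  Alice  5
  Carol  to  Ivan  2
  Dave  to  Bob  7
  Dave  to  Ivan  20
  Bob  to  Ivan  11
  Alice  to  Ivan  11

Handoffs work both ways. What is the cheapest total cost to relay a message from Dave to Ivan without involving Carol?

16

A few of the Dave→Ivan routes:
Dave -> Ivan: 20
Dave -> Alice -> Ivan: 5 + 11 = 16
Dave -> Alice -> Bob -> Ivan: 5 + 4 + 11 = 20
Dave -> Bob -> Ivan: 7 + 11 = 18
Shortest: 16.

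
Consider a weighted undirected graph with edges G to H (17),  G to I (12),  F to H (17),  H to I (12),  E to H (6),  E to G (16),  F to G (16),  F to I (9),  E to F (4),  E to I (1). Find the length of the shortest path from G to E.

Checking several routes:
G-H-E: 17 + 6 = 23
G-E: 16
G-I-E: 12 + 1 = 13
G-F-E: 16 + 4 = 20
G-F-I-E: 16 + 9 + 1 = 26
G-I-F-E: 12 + 9 + 4 = 25
Best route has total 13.

13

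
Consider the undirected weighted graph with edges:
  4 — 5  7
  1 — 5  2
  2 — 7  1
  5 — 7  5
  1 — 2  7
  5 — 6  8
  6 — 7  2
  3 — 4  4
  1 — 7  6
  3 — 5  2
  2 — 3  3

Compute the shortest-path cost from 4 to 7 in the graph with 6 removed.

8

Checking several routes:
4 -> 3 -> 5 -> 7: 4 + 2 + 5 = 11
4 -> 5 -> 7: 7 + 5 = 12
4 -> 3 -> 2 -> 7: 4 + 3 + 1 = 8
4 -> 5 -> 3 -> 2 -> 7: 7 + 2 + 3 + 1 = 13
Best route has total 8.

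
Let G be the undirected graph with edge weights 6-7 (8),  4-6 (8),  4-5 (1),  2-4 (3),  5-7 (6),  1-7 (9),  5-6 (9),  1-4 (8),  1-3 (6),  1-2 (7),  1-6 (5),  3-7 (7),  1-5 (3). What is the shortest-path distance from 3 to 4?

A few of the 3→4 routes:
3 -> 1 -> 6 -> 4: 6 + 5 + 8 = 19
3 -> 1 -> 2 -> 4: 6 + 7 + 3 = 16
3 -> 7 -> 5 -> 4: 7 + 6 + 1 = 14
3 -> 1 -> 4: 6 + 8 = 14
3 -> 7 -> 1 -> 5 -> 4: 7 + 9 + 3 + 1 = 20
3 -> 1 -> 5 -> 4: 6 + 3 + 1 = 10
The minimum is 10.

10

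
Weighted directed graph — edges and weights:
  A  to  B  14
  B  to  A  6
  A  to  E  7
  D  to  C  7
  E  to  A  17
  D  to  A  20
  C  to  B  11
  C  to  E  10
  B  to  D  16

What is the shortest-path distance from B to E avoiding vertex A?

33

Candidate routes:
B-D-C-E: 16 + 7 + 10 = 33
Shortest: 33.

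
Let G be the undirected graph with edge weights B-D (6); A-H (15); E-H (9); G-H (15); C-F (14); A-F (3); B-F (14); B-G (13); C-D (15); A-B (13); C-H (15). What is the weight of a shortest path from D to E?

Some routes from D to E:
D → C → F → A → H → E: 15 + 14 + 3 + 15 + 9 = 56
D → B → F → C → H → E: 6 + 14 + 14 + 15 + 9 = 58
D → C → H → E: 15 + 15 + 9 = 39
D → B → G → H → E: 6 + 13 + 15 + 9 = 43
D → B → F → A → H → E: 6 + 14 + 3 + 15 + 9 = 47
D → B → A → H → E: 6 + 13 + 15 + 9 = 43
The minimum is 39.

39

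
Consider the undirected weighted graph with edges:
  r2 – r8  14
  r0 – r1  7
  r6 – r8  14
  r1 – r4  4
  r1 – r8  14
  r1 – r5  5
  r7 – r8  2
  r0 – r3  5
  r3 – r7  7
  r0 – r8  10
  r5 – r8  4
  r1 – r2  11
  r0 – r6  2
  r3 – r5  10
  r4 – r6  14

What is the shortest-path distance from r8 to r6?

Checking several routes:
r8→r5→r1→r0→r6: 4 + 5 + 7 + 2 = 18
r8→r7→r3→r0→r6: 2 + 7 + 5 + 2 = 16
r8→r0→r6: 10 + 2 = 12
r8→r6: 14
Best route has total 12.

12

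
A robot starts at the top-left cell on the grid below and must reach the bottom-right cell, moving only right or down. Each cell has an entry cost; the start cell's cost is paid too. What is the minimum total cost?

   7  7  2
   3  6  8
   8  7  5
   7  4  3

30

Path [0,0] → [1,0] → [1,1] → [2,1] → [3,1] → [3,2]: 7 + 3 + 6 + 7 + 4 + 3 = 30.
(Top row then right column would cost 32.)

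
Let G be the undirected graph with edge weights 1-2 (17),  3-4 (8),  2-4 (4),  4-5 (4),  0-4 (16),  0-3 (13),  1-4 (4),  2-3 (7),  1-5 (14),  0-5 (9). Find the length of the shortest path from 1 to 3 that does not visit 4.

24

Paths from 1 to 3 avoiding 4:
1→2→3: 17 + 7 = 24
1→5→0→3: 14 + 9 + 13 = 36
Shortest: 24.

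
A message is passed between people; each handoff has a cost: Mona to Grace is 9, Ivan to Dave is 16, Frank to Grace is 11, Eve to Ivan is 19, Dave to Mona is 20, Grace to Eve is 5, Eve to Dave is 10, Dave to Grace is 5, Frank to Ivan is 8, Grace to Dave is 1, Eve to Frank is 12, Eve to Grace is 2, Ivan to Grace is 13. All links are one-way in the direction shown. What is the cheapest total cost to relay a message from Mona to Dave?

Routes from Mona to Dave:
Mona→Grace→Dave: 9 + 1 = 10
Mona→Grace→Eve→Frank→Ivan→Dave: 9 + 5 + 12 + 8 + 16 = 50
Mona→Grace→Eve→Ivan→Dave: 9 + 5 + 19 + 16 = 49
Mona→Grace→Eve→Dave: 9 + 5 + 10 = 24
Shortest: 10.

10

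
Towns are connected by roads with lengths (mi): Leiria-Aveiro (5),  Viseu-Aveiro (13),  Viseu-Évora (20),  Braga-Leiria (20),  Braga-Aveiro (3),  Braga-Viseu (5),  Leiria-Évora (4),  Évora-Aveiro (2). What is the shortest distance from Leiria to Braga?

8

A few of the Leiria→Braga routes:
Leiria -> Évora -> Viseu -> Braga: 4 + 20 + 5 = 29
Leiria -> Aveiro -> Braga: 5 + 3 = 8
Leiria -> Aveiro -> Viseu -> Braga: 5 + 13 + 5 = 23
Leiria -> Évora -> Aveiro -> Viseu -> Braga: 4 + 2 + 13 + 5 = 24
Leiria -> Braga: 20
Leiria -> Évora -> Aveiro -> Braga: 4 + 2 + 3 = 9
Shortest: 8 mi.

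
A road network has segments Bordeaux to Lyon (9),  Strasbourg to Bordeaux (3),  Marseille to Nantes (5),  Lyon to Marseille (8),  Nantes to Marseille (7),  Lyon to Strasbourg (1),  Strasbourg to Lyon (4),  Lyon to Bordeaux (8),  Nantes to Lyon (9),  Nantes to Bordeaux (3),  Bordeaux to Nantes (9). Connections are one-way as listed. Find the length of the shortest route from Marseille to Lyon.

Routes from Marseille to Lyon:
Marseille -> Nantes -> Bordeaux -> Lyon: 5 + 3 + 9 = 17
Marseille -> Nantes -> Lyon: 5 + 9 = 14
The minimum is 14 km.

14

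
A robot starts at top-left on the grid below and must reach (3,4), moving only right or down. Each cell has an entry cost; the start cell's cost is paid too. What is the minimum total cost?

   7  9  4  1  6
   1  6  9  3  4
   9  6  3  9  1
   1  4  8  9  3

Cheapest: r0c0 -> r0c1 -> r0c2 -> r0c3 -> r1c3 -> r1c4 -> r2c4 -> r3c4
  7 + 9 + 4 + 1 + 3 + 4 + 1 + 3 = 32

32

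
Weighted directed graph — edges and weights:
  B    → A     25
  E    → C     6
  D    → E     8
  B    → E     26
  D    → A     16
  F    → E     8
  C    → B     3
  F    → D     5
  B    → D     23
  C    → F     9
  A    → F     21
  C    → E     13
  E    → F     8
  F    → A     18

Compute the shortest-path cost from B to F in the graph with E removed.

46

Paths from B to F avoiding E:
B - D - A - F: 23 + 16 + 21 = 60
B - A - F: 25 + 21 = 46
The minimum is 46.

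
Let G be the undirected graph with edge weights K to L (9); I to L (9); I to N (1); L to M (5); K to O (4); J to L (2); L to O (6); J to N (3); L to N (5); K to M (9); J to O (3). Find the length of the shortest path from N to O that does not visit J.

Checking several routes:
N-L-O: 5 + 6 = 11
N-I-L-O: 1 + 9 + 6 = 16
N-L-K-O: 5 + 9 + 4 = 18
The minimum is 11.

11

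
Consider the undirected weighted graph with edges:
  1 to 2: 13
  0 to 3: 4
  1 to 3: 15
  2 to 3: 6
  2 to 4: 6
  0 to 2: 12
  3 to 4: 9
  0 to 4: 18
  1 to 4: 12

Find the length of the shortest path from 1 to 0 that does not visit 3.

25

Paths from 1 to 0 avoiding 3:
1-4-0: 12 + 18 = 30
1-4-2-0: 12 + 6 + 12 = 30
1-2-4-0: 13 + 6 + 18 = 37
1-2-0: 13 + 12 = 25
Best route has total 25.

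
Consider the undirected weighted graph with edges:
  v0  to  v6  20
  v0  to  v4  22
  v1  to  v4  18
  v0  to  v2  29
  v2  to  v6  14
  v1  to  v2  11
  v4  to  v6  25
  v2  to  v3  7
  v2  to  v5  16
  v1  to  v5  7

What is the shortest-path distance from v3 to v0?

Comparing a few candidate routes:
v3 -> v2 -> v1 -> v4 -> v0: 7 + 11 + 18 + 22 = 58
v3 -> v2 -> v6 -> v0: 7 + 14 + 20 = 41
v3 -> v2 -> v6 -> v4 -> v0: 7 + 14 + 25 + 22 = 68
v3 -> v2 -> v0: 7 + 29 = 36
Shortest: 36.

36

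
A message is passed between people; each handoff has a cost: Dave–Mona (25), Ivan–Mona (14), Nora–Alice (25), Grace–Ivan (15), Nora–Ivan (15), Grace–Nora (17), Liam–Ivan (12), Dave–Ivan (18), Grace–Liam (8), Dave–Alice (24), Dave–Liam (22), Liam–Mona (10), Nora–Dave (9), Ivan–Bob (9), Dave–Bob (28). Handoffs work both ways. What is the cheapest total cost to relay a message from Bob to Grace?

A few of the Bob→Grace routes:
Bob -> Ivan -> Mona -> Liam -> Grace: 9 + 14 + 10 + 8 = 41
Bob -> Ivan -> Nora -> Grace: 9 + 15 + 17 = 41
Bob -> Ivan -> Grace: 9 + 15 = 24
Bob -> Ivan -> Liam -> Grace: 9 + 12 + 8 = 29
The minimum is 24.

24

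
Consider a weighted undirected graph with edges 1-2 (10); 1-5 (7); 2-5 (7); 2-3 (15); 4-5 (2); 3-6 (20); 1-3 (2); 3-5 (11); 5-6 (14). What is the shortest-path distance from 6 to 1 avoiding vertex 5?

22

Candidate routes:
6 → 3 → 1: 20 + 2 = 22
6 → 3 → 2 → 1: 20 + 15 + 10 = 45
Best route has total 22.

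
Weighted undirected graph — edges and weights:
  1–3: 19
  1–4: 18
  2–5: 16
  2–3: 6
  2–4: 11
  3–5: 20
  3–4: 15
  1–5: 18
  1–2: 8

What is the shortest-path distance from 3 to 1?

14

Comparing a few candidate routes:
3-2-1: 6 + 8 = 14
3-1: 19
3-4-2-1: 15 + 11 + 8 = 34
3-5-1: 20 + 18 = 38
3-4-1: 15 + 18 = 33
3-2-4-1: 6 + 11 + 18 = 35
The minimum is 14.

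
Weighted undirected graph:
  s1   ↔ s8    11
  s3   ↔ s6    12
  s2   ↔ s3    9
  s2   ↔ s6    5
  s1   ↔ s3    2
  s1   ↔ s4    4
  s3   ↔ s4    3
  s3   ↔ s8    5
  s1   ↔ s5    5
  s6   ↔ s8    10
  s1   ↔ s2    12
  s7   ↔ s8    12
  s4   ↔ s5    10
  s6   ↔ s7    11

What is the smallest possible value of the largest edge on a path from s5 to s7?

A few of the s5→s7 routes:
s5 → s1 → s4 → s3 → s2 → s6 → s7: max(5, 4, 3, 9, 5, 11) = 11
s5 → s1 → s8 → s6 → s7: max(5, 11, 10, 11) = 11
s5 → s1 → s4 → s3 → s8 → s6 → s7: max(5, 4, 3, 5, 10, 11) = 11
Smallest bottleneck: 11.

11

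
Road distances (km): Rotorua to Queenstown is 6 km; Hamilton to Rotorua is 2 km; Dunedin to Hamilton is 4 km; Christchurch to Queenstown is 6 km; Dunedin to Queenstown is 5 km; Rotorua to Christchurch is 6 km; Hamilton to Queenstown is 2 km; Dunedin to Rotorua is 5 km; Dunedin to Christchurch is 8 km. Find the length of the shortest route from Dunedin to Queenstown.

Checking several routes:
Dunedin → Rotorua → Queenstown: 5 + 6 = 11
Dunedin → Hamilton → Queenstown: 4 + 2 = 6
Dunedin → Rotorua → Hamilton → Queenstown: 5 + 2 + 2 = 9
Dunedin → Queenstown: 5
Best route has total 5 km.

5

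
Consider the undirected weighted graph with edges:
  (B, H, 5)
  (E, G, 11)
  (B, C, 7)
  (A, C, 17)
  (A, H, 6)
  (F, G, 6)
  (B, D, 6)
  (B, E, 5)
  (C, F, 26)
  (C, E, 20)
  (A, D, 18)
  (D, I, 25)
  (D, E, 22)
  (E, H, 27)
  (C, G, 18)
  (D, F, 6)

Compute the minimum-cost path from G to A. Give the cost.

27

Checking several routes:
G→E→B→C→A: 11 + 5 + 7 + 17 = 40
G→E→B→H→A: 11 + 5 + 5 + 6 = 27
G→C→A: 18 + 17 = 35
G→C→B→H→A: 18 + 7 + 5 + 6 = 36
G→F→D→A: 6 + 6 + 18 = 30
G→F→D→B→H→A: 6 + 6 + 6 + 5 + 6 = 29
The minimum is 27.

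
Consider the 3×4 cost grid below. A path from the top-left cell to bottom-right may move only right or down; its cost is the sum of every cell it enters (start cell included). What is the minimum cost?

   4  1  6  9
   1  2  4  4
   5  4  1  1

13

Path (0,0) (0,1) (1,1) (1,2) (2,2) (2,3): 4 + 1 + 2 + 4 + 1 + 1 = 13.
(Top row then right column would cost 25.)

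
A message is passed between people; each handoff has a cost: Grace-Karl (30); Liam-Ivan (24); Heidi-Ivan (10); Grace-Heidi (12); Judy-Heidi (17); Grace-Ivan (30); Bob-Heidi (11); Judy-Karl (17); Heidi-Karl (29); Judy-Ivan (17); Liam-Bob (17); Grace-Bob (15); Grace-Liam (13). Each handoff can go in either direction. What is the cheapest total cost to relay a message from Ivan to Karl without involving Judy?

Comparing a few candidate routes:
Ivan-Grace-Karl: 30 + 30 = 60
Ivan-Heidi-Karl: 10 + 29 = 39
Ivan-Heidi-Grace-Karl: 10 + 12 + 30 = 52
The minimum is 39.

39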